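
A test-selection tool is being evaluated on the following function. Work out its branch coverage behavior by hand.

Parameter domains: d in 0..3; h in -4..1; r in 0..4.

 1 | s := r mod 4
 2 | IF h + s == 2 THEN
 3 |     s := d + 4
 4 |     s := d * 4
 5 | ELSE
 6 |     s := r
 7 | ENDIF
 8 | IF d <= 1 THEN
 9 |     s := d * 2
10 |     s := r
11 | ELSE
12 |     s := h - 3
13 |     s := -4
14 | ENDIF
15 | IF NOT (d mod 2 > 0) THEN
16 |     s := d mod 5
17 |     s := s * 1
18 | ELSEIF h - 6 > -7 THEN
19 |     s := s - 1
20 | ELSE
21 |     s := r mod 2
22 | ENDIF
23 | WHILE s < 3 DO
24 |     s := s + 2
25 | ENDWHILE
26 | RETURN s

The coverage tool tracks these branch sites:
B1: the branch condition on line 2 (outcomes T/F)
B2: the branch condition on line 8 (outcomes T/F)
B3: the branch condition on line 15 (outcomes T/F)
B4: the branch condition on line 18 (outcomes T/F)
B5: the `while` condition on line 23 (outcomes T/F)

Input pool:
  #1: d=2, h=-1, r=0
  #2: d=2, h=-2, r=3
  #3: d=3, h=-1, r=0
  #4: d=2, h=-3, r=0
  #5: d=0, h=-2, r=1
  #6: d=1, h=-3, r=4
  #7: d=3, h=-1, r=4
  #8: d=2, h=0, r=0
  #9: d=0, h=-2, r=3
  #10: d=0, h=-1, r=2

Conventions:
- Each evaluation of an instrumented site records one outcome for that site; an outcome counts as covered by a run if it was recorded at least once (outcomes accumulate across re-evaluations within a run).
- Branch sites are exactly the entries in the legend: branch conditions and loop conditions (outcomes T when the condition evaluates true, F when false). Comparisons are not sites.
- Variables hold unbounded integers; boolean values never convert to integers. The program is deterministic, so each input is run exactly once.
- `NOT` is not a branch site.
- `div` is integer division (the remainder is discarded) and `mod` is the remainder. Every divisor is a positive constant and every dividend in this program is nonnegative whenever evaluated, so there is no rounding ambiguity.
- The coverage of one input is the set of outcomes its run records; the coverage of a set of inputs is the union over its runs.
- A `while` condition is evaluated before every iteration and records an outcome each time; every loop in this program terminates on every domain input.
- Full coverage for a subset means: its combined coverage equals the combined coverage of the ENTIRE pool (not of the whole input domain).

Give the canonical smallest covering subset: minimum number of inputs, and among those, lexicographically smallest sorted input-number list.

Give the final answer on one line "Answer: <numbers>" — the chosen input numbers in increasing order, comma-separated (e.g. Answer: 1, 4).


run #1 (d=2, h=-1, r=0) runs B1->F, B2->F, B3->T, B5->T, B5->F; records B1=F, B2=F, B3=T, B5=T, B5=F
run #2 (d=2, h=-2, r=3) runs B1->F, B2->F, B3->T, B5->T, B5->F; records B1=F, B2=F, B3=T, B5=T, B5=F
run #3 (d=3, h=-1, r=0) runs B1->F, B2->F, B3->F, B4->F, B5->T, B5->T, B5->F; records B1=F, B2=F, B3=F, B4=F, B5=T, B5=F
run #4 (d=2, h=-3, r=0) runs B1->F, B2->F, B3->T, B5->T, B5->F; records B1=F, B2=F, B3=T, B5=T, B5=F
run #5 (d=0, h=-2, r=1) runs B1->F, B2->T, B3->T, B5->T, B5->T, B5->F; records B1=F, B2=T, B3=T, B5=T, B5=F
run #6 (d=1, h=-3, r=4) runs B1->F, B2->T, B3->F, B4->F, B5->T, B5->T, B5->F; records B1=F, B2=T, B3=F, B4=F, B5=T, B5=F
run #7 (d=3, h=-1, r=4) runs B1->F, B2->F, B3->F, B4->F, B5->T, B5->T, B5->F; records B1=F, B2=F, B3=F, B4=F, B5=T, B5=F
run #8 (d=2, h=0, r=0) runs B1->F, B2->F, B3->T, B5->T, B5->F; records B1=F, B2=F, B3=T, B5=T, B5=F
run #9 (d=0, h=-2, r=3) runs B1->F, B2->T, B3->T, B5->T, B5->T, B5->F; records B1=F, B2=T, B3=T, B5=T, B5=F
run #10 (d=0, h=-1, r=2) runs B1->F, B2->T, B3->T, B5->T, B5->T, B5->F; records B1=F, B2=T, B3=T, B5=T, B5=F
the full pool covers 8 outcomes: B1=F, B2=T, B2=F, B3=T, B3=F, B4=F, B5=T, B5=F
checked all size-1 subsets: none covers 8 outcomes (max 6/8)
the canonical winner is {1, 6}: size 2, full 8-outcome coverage, earliest index list among size-2 covers
Answer: 1, 6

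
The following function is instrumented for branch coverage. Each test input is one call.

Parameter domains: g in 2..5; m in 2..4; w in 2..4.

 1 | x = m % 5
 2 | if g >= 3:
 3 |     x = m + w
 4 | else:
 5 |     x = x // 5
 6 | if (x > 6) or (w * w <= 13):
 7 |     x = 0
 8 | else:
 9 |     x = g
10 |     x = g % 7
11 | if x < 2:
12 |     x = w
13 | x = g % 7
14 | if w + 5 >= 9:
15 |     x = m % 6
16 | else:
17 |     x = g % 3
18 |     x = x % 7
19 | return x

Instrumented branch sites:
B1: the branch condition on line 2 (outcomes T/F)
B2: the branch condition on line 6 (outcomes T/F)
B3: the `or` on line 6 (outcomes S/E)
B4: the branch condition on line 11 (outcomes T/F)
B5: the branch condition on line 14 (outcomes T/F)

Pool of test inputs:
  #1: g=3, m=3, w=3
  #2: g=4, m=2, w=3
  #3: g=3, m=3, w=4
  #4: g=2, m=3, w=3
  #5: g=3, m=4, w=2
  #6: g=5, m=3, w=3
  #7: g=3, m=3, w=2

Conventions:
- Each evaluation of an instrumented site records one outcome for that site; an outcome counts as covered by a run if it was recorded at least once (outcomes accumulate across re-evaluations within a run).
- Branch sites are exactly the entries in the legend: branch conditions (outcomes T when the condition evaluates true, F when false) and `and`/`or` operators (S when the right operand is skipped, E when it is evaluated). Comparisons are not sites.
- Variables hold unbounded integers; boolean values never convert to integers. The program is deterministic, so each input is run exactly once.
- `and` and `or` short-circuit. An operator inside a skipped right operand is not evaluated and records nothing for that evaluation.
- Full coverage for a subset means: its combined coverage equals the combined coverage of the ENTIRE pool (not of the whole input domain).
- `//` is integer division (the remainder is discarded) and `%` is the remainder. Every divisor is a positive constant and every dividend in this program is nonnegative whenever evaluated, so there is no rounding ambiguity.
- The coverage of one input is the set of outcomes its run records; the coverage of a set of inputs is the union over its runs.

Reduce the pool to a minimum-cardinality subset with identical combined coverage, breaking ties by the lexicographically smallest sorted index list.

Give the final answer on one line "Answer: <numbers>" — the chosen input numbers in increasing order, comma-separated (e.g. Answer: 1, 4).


#1 (g=3, m=3, w=3) -> B1->T, B3->E, B2->T, B4->T, B5->F; covered: B1=T, B2=T, B3=E, B4=T, B5=F
#2 (g=4, m=2, w=3) -> B1->T, B3->E, B2->T, B4->T, B5->F; covered: B1=T, B2=T, B3=E, B4=T, B5=F
#3 (g=3, m=3, w=4) -> B1->T, B3->S, B2->T, B4->T, B5->T; covered: B1=T, B2=T, B3=S, B4=T, B5=T
#4 (g=2, m=3, w=3) -> B1->F, B3->E, B2->T, B4->T, B5->F; covered: B1=F, B2=T, B3=E, B4=T, B5=F
#5 (g=3, m=4, w=2) -> B1->T, B3->E, B2->T, B4->T, B5->F; covered: B1=T, B2=T, B3=E, B4=T, B5=F
#6 (g=5, m=3, w=3) -> B1->T, B3->E, B2->T, B4->T, B5->F; covered: B1=T, B2=T, B3=E, B4=T, B5=F
#7 (g=3, m=3, w=2) -> B1->T, B3->E, B2->T, B4->T, B5->F; covered: B1=T, B2=T, B3=E, B4=T, B5=F
pool-wide coverage (8 outcomes): B1=T, B1=F, B2=T, B3=S, B3=E, B4=T, B5=T, B5=F
no size-1 subset reaches all 8 outcomes (best union: 5/8)
at size 2, {3, 4} reaches all 8 outcomes; every lexicographically earlier size-2 subset fails
Answer: 3, 4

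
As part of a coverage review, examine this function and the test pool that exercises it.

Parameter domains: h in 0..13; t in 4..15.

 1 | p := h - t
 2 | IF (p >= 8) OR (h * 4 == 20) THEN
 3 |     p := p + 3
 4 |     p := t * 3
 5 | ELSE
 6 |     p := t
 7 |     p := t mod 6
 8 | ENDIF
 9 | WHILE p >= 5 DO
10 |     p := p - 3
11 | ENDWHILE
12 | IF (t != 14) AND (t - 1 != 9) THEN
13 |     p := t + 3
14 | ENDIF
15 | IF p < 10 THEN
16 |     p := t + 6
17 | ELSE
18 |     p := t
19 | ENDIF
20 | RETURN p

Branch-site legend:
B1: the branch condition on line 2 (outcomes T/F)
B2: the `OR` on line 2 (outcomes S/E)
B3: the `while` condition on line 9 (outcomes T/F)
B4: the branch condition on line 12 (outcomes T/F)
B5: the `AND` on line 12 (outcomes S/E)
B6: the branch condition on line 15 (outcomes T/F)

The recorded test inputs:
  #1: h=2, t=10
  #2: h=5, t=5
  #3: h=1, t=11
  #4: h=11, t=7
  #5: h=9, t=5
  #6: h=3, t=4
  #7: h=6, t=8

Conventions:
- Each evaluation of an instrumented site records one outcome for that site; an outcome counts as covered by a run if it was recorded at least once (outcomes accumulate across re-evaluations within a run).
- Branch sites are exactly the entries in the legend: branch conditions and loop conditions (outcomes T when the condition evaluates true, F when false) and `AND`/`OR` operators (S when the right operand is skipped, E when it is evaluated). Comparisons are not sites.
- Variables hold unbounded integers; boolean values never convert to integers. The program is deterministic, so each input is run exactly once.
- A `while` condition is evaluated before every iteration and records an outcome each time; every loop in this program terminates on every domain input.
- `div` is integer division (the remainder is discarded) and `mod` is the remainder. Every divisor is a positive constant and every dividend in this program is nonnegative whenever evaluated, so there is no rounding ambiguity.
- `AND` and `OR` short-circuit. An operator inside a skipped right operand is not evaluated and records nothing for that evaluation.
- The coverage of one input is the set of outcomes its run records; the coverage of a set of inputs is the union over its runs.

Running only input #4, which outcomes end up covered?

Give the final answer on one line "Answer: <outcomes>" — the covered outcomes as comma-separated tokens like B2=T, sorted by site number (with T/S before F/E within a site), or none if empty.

Tracing the run of input #4 (h=11, t=7):
  B2->E, B1->F, B3->F, B5->E, B4->T, B6->F
as a set, this run covers: B1=F, B2=E, B3=F, B4=T, B5=E, B6=F

Answer: B1=F, B2=E, B3=F, B4=T, B5=E, B6=F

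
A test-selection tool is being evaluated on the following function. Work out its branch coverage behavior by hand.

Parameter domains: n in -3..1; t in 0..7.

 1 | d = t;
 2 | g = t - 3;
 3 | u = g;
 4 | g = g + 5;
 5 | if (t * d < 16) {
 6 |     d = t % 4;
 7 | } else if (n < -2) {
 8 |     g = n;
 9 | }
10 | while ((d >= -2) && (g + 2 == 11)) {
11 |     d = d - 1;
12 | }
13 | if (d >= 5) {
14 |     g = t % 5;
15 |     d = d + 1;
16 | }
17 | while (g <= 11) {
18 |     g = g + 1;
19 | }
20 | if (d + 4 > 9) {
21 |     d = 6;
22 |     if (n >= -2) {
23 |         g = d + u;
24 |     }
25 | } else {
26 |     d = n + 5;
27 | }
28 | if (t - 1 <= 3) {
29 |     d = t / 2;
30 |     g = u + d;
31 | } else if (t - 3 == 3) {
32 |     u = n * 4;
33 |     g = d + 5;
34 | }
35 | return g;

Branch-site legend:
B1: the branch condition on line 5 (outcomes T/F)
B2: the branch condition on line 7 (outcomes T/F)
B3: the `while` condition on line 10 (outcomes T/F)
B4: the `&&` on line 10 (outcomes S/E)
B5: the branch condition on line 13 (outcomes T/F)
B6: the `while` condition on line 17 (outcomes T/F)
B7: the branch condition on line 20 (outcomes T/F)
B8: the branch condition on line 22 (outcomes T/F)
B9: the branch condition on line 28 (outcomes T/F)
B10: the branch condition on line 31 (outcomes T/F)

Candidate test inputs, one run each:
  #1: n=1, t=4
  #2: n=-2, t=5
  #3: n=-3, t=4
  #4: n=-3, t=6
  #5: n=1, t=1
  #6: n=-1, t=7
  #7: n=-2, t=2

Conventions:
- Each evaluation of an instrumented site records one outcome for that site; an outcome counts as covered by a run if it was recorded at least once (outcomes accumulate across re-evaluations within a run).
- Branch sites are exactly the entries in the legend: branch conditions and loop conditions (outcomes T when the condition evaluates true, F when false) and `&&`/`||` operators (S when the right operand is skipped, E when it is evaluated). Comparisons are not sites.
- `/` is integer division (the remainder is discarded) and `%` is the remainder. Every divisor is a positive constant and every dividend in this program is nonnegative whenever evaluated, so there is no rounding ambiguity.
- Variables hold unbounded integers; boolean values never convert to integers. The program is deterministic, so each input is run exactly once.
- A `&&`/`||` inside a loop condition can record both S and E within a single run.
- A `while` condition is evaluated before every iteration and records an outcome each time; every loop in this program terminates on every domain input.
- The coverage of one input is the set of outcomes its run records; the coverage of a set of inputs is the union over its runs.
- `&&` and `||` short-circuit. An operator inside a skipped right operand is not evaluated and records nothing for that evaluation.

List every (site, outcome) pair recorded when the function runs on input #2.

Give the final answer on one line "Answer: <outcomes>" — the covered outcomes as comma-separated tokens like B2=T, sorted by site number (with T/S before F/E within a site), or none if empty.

Event log for input #2 (n=-2, t=5):
  B1->F, B2->F, B4->E, B3->F, B5->T, B6->T, B6->T, B6->T, B6->T, B6->T
  B6->T, B6->T, B6->T, B6->T, B6->T, B6->T, B6->T, B6->F, B7->T, B8->T
  B9->F, B10->F
deduplicating events, the covered set is: B1=F, B2=F, B3=F, B4=E, B5=T, B6=T, B6=F, B7=T, B8=T, B9=F, B10=F

Answer: B1=F, B2=F, B3=F, B4=E, B5=T, B6=T, B6=F, B7=T, B8=T, B9=F, B10=F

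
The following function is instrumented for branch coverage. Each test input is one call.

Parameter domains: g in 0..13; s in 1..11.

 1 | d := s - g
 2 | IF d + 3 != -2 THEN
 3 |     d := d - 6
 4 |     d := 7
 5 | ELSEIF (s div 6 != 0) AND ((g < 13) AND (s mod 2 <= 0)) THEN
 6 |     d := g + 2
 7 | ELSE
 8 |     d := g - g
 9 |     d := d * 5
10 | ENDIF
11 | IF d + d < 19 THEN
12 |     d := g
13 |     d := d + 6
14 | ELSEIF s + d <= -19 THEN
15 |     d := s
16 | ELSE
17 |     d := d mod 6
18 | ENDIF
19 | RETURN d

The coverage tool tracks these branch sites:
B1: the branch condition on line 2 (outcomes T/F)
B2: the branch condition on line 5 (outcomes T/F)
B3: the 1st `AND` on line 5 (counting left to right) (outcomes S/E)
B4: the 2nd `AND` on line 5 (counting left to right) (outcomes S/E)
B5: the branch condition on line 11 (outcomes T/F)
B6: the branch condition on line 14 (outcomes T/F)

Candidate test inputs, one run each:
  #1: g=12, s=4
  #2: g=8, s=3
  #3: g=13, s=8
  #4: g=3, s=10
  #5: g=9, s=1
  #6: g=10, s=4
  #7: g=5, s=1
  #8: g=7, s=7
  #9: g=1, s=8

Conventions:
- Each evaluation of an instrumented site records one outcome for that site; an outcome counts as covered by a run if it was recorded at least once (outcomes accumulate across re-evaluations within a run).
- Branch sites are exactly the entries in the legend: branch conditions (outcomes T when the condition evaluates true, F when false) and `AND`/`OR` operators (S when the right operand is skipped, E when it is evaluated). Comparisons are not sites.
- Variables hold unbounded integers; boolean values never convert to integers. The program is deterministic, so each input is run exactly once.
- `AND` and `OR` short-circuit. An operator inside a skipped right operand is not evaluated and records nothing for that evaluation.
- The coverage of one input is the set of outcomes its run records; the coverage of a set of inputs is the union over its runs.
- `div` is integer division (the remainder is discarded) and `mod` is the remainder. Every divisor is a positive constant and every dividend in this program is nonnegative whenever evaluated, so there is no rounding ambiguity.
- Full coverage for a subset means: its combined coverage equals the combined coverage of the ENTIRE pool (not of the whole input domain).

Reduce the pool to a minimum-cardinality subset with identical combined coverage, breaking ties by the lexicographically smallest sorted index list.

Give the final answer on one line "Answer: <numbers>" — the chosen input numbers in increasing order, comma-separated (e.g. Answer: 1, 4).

input #1 (g=12, s=4): events B1->T, B5->T; covers B1=T, B5=T
input #2 (g=8, s=3): events B1->F, B3->S, B2->F, B5->T; covers B1=F, B2=F, B3=S, B5=T
input #3 (g=13, s=8): events B1->F, B3->E, B4->S, B2->F, B5->T; covers B1=F, B2=F, B3=E, B4=S, B5=T
input #4 (g=3, s=10): events B1->T, B5->T; covers B1=T, B5=T
input #5 (g=9, s=1): events B1->T, B5->T; covers B1=T, B5=T
input #6 (g=10, s=4): events B1->T, B5->T; covers B1=T, B5=T
input #7 (g=5, s=1): events B1->T, B5->T; covers B1=T, B5=T
input #8 (g=7, s=7): events B1->T, B5->T; covers B1=T, B5=T
input #9 (g=1, s=8): events B1->T, B5->T; covers B1=T, B5=T
the full pool covers 7 outcomes: B1=T, B1=F, B2=F, B3=S, B3=E, B4=S, B5=T
checked all size-1 subsets: none covers 7 outcomes (max 5/7)
checked all size-2 subsets: none covers 7 outcomes (max 6/7)
size 3: inputs {1, 2, 3} cover all 7 outcomes, and no lexicographically smaller subset of this size does

Answer: 1, 2, 3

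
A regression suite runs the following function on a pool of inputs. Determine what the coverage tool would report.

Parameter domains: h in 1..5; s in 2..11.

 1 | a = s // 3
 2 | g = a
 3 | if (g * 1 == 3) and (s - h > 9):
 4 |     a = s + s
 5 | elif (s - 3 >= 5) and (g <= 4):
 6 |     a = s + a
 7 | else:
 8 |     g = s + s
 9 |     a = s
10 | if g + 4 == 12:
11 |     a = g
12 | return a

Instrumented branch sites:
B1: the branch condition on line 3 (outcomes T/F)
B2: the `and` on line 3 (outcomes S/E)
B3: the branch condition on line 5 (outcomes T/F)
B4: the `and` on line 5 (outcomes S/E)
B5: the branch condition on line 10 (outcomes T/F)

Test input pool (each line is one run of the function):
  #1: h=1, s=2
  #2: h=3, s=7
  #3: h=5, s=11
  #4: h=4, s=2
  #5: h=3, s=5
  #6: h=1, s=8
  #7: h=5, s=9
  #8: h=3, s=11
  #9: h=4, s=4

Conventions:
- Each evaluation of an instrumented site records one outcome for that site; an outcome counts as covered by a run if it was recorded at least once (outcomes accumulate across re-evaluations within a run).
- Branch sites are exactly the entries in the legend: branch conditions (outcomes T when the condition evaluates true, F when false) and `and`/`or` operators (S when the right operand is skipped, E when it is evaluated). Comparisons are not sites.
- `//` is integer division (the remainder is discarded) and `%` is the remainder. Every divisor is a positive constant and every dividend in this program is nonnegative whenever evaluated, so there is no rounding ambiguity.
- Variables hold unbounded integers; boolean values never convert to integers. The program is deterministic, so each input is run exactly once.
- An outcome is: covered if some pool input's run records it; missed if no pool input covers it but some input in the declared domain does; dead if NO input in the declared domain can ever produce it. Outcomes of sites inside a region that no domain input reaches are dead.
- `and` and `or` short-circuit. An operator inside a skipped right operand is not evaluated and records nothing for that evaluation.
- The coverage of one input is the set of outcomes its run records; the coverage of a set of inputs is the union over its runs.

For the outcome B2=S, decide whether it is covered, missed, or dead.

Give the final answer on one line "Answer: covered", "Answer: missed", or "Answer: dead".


B2=S is recorded by pool input(s) 1, 2, 4, 5, 6, 9 -> covered
Answer: covered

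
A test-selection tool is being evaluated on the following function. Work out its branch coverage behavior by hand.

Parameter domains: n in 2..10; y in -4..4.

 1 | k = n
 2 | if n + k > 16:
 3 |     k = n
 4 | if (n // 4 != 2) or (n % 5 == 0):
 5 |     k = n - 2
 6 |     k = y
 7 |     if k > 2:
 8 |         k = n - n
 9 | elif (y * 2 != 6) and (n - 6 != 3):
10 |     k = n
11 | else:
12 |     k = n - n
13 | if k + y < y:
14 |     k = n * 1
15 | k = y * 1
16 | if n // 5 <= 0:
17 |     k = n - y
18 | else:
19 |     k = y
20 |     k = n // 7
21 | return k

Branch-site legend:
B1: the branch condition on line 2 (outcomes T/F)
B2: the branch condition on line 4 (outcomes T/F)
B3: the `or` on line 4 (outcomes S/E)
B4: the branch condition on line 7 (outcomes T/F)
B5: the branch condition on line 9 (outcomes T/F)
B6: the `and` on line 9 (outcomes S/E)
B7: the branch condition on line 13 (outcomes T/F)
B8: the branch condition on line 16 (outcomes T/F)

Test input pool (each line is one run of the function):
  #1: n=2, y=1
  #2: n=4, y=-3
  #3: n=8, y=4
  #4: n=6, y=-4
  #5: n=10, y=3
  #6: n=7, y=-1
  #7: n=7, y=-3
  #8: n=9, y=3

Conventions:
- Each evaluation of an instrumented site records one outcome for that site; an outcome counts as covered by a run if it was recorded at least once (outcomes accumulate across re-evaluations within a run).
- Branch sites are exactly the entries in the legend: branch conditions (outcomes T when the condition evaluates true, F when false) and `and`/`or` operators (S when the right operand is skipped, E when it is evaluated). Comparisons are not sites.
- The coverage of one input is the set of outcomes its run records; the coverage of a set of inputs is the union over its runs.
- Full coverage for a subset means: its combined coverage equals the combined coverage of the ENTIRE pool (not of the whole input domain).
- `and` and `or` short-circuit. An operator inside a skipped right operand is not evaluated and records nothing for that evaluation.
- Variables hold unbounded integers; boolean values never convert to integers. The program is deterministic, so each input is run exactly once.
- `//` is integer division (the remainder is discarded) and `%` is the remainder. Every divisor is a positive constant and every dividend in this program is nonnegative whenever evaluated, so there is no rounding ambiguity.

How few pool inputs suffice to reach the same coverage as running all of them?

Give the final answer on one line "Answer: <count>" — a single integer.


test 1 (n=2, y=1) fires B1->F, B3->S, B2->T, B4->F, B7->F, B8->T; hits B1=F, B2=T, B3=S, B4=F, B7=F, B8=T
test 2 (n=4, y=-3) fires B1->F, B3->S, B2->T, B4->F, B7->T, B8->T; hits B1=F, B2=T, B3=S, B4=F, B7=T, B8=T
test 3 (n=8, y=4) fires B1->F, B3->E, B2->F, B6->E, B5->T, B7->F, B8->F; hits B1=F, B2=F, B3=E, B5=T, B6=E, B7=F, B8=F
test 4 (n=6, y=-4) fires B1->F, B3->S, B2->T, B4->F, B7->T, B8->F; hits B1=F, B2=T, B3=S, B4=F, B7=T, B8=F
test 5 (n=10, y=3) fires B1->T, B3->E, B2->T, B4->T, B7->F, B8->F; hits B1=T, B2=T, B3=E, B4=T, B7=F, B8=F
test 6 (n=7, y=-1) fires B1->F, B3->S, B2->T, B4->F, B7->T, B8->F; hits B1=F, B2=T, B3=S, B4=F, B7=T, B8=F
test 7 (n=7, y=-3) fires B1->F, B3->S, B2->T, B4->F, B7->T, B8->F; hits B1=F, B2=T, B3=S, B4=F, B7=T, B8=F
test 8 (n=9, y=3) fires B1->T, B3->E, B2->F, B6->S, B5->F, B7->F, B8->F; hits B1=T, B2=F, B3=E, B5=F, B6=S, B7=F, B8=F
pool-wide coverage (16 outcomes): B1=T, B1=F, B2=T, B2=F, B3=S, B3=E, B4=T, B4=F, B5=T, B5=F, B6=S, B6=E, B7=T, B7=F, B8=T, B8=F
size 1 is not enough: best union over all size-1 subsets is 7/16
size 2 is not enough: best union over all size-2 subsets is 13/16
size 3 is not enough: best union over all size-3 subsets is 15/16
the canonical winner is {2, 3, 5, 8}: size 4, full 16-outcome coverage, earliest index list among size-4 covers
Answer: 4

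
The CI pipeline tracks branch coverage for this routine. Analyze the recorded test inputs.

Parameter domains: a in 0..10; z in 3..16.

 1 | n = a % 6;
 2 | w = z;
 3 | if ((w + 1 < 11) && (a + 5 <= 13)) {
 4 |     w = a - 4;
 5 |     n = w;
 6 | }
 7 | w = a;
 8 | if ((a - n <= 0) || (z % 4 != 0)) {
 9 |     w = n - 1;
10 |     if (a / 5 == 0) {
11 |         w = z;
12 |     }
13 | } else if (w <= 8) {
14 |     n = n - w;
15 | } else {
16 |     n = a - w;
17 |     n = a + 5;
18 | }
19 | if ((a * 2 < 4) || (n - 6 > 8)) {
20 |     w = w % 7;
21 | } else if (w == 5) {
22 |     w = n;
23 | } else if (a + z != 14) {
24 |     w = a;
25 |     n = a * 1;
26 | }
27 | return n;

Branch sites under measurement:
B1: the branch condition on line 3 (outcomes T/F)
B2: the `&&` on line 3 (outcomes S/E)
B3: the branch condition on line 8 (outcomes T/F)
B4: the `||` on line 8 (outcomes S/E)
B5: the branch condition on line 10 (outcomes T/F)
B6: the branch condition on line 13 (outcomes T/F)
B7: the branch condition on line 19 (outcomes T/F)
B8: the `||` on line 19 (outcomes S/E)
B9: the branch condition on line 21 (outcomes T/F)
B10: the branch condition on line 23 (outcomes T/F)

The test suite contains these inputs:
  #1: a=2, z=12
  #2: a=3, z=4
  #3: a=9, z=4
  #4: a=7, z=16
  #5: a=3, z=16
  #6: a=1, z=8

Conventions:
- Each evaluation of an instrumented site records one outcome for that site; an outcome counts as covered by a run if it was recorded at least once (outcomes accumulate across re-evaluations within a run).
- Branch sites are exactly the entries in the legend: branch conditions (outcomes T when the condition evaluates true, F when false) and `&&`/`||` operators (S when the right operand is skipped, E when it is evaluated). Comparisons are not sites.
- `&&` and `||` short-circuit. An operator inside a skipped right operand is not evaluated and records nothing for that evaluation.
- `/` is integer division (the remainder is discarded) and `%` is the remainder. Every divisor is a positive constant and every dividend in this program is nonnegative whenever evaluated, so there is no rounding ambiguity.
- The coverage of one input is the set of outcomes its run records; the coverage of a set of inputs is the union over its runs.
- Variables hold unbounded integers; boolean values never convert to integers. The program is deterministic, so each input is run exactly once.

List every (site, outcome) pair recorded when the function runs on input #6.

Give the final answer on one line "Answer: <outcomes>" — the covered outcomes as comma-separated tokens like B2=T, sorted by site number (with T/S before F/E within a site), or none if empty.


Tracing the run of input #6 (a=1, z=8):
  B2->E, B1->T, B4->E, B3->F, B6->T, B8->S, B7->T
collecting distinct outcomes: B1=T, B2=E, B3=F, B4=E, B6=T, B7=T, B8=S
Answer: B1=T, B2=E, B3=F, B4=E, B6=T, B7=T, B8=S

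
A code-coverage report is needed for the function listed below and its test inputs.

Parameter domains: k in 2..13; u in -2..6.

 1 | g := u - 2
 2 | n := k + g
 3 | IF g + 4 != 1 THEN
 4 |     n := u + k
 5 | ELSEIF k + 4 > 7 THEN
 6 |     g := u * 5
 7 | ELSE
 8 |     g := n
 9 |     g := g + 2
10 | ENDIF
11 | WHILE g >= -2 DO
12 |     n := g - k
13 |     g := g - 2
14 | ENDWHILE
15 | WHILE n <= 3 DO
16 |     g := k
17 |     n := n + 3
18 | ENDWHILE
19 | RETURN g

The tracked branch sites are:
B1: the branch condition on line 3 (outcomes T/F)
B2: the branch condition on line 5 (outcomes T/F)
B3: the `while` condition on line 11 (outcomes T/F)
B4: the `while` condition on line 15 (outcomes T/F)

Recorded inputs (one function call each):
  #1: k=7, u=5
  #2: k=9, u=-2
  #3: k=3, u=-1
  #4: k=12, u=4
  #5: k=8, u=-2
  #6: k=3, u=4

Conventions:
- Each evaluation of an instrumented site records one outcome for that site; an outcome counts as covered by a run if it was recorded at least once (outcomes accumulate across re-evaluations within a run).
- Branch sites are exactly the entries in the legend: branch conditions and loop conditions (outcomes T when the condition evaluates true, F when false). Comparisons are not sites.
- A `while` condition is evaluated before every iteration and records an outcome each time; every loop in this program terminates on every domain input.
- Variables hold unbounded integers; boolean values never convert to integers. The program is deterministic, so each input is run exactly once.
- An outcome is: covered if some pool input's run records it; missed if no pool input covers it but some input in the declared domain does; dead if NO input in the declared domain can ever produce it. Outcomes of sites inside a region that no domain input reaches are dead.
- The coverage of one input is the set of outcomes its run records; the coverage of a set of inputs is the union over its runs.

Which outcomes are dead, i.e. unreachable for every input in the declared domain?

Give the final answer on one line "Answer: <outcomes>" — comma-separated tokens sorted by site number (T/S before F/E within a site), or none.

checking every outcome against all 108 domain inputs:
  reachable outcomes have witnesses, e.g. B1=T (e.g. k=2, u=-2), B1=F (e.g. k=2, u=-1), B2=T (e.g. k=4, u=-1), B2=F (e.g. k=2, u=-1)

Answer: none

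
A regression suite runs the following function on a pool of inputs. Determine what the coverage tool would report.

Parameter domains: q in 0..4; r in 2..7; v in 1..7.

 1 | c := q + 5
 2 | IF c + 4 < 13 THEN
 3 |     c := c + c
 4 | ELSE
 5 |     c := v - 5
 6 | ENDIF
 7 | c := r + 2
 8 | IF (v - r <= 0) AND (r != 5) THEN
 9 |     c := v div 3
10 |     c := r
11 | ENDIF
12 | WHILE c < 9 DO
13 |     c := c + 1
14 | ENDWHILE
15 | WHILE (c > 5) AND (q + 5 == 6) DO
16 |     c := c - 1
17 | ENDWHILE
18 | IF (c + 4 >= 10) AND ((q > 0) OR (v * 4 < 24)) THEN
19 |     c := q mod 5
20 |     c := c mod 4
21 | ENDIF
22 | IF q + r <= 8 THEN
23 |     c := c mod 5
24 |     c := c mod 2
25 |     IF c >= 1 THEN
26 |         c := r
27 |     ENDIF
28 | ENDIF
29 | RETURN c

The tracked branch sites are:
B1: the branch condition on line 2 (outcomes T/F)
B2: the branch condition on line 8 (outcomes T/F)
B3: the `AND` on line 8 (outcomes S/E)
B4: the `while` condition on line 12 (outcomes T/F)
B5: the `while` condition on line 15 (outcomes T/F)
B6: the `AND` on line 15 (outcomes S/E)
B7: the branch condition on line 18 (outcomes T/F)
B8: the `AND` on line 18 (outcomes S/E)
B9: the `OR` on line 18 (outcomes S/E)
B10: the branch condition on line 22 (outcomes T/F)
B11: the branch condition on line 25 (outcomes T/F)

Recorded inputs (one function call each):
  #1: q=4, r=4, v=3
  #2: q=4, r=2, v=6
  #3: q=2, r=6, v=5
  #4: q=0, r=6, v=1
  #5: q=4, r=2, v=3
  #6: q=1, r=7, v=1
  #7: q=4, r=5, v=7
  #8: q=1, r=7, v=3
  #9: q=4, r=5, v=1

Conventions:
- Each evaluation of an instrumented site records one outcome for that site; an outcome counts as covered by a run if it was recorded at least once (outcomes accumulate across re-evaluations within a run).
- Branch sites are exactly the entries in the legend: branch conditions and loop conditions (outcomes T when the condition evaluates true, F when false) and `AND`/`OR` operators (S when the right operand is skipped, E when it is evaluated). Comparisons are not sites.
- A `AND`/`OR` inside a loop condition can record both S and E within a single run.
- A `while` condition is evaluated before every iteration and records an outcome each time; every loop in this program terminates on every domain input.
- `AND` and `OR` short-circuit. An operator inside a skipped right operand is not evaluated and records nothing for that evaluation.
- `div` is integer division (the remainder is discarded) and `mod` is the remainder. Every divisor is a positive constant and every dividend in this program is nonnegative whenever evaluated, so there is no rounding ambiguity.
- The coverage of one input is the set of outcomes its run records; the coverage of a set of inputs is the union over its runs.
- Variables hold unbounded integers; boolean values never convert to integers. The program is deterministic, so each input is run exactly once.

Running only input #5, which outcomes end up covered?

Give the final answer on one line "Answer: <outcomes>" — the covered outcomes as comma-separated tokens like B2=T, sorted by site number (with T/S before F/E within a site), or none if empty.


Simulating input #5 (q=4, r=2, v=3) step by step:
  B1->F, B3->S, B2->F, B4->T, B4->T, B4->T, B4->T, B4->T, B4->F, B6->E
  B5->F, B8->E, B9->S, B7->T, B10->T, B11->F
collecting distinct outcomes: B1=F, B2=F, B3=S, B4=T, B4=F, B5=F, B6=E, B7=T, B8=E, B9=S, B10=T, B11=F
Answer: B1=F, B2=F, B3=S, B4=T, B4=F, B5=F, B6=E, B7=T, B8=E, B9=S, B10=T, B11=F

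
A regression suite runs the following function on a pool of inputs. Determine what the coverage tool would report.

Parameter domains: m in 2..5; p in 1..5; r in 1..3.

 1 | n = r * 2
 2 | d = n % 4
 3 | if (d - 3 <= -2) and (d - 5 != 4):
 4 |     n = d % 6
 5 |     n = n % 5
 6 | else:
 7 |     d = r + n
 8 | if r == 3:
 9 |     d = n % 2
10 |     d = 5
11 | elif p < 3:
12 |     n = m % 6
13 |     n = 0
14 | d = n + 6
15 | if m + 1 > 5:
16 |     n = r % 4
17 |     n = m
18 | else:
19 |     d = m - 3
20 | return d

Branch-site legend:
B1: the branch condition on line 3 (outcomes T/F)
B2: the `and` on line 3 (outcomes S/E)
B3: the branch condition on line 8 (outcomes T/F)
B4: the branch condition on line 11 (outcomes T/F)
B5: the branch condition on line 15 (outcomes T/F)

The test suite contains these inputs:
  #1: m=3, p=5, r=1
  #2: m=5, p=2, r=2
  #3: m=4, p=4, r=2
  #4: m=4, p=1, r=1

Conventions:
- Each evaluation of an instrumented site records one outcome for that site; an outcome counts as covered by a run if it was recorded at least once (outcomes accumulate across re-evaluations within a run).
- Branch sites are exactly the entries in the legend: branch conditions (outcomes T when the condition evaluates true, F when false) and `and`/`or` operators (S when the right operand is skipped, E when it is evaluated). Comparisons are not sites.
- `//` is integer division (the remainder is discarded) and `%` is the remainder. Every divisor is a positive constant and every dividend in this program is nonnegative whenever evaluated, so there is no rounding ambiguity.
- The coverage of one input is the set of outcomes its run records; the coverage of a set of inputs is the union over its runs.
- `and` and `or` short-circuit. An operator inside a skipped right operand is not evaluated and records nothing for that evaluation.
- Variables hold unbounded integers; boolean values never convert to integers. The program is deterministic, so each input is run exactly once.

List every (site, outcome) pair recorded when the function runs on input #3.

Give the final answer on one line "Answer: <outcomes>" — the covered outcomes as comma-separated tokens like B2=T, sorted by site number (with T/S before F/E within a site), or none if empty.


Running input #3 (m=4, p=4, r=2), event by event:
  B2->E, B1->T, B3->F, B4->F, B5->F
distinct outcomes covered: B1=T, B2=E, B3=F, B4=F, B5=F
Answer: B1=T, B2=E, B3=F, B4=F, B5=F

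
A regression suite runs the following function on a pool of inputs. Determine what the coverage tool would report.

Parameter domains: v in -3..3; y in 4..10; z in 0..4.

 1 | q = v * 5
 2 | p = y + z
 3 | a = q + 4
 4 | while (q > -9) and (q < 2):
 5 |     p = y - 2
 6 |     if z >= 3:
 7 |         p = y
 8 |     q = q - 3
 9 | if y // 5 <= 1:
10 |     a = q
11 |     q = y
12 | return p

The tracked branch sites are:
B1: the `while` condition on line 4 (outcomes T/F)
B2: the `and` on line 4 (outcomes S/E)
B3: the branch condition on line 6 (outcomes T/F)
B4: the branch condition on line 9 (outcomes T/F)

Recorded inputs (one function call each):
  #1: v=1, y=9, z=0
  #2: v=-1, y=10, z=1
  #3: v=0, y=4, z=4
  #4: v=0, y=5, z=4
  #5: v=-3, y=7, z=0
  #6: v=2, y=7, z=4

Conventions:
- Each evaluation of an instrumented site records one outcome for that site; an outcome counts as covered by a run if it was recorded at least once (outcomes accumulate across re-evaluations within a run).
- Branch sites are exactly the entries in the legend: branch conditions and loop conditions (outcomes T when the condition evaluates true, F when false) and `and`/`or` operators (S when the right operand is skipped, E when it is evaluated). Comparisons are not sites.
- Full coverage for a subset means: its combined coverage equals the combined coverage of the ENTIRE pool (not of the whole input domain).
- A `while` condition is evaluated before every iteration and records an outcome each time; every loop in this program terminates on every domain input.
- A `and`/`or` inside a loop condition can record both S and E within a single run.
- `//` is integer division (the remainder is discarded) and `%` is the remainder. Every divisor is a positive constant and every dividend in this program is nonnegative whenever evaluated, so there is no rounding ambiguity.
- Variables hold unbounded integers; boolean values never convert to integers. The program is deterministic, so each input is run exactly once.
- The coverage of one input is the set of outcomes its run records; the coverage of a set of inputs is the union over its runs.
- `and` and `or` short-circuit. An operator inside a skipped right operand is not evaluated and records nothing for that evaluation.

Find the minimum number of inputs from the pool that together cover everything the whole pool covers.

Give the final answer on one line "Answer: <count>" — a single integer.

#1 (v=1, y=9, z=0) -> B2->E, B1->F, B4->T; covered: B1=F, B2=E, B4=T
#2 (v=-1, y=10, z=1) -> B2->E, B1->T, B3->F, B2->E, B1->T, B3->F, B2->S, B1->F, B4->F; covered: B1=T, B1=F, B2=S, B2=E, B3=F, B4=F
#3 (v=0, y=4, z=4) -> B2->E, B1->T, B3->T, B2->E, B1->T, B3->T, B2->E, B1->T, B3->T, B2->S, B1->F, B4->T; covered: B1=T, B1=F, B2=S, B2=E, B3=T, B4=T
#4 (v=0, y=5, z=4) -> B2->E, B1->T, B3->T, B2->E, B1->T, B3->T, B2->E, B1->T, B3->T, B2->S, B1->F, B4->T; covered: B1=T, B1=F, B2=S, B2=E, B3=T, B4=T
#5 (v=-3, y=7, z=0) -> B2->S, B1->F, B4->T; covered: B1=F, B2=S, B4=T
#6 (v=2, y=7, z=4) -> B2->E, B1->F, B4->T; covered: B1=F, B2=E, B4=T
together the pool reaches 8 outcomes: B1=T, B1=F, B2=S, B2=E, B3=T, B3=F, B4=T, B4=F
no size-1 subset reaches all 8 outcomes (best union: 6/8)
size 2: inputs {2, 3} cover all 8 outcomes, and no lexicographically smaller subset of this size does

Answer: 2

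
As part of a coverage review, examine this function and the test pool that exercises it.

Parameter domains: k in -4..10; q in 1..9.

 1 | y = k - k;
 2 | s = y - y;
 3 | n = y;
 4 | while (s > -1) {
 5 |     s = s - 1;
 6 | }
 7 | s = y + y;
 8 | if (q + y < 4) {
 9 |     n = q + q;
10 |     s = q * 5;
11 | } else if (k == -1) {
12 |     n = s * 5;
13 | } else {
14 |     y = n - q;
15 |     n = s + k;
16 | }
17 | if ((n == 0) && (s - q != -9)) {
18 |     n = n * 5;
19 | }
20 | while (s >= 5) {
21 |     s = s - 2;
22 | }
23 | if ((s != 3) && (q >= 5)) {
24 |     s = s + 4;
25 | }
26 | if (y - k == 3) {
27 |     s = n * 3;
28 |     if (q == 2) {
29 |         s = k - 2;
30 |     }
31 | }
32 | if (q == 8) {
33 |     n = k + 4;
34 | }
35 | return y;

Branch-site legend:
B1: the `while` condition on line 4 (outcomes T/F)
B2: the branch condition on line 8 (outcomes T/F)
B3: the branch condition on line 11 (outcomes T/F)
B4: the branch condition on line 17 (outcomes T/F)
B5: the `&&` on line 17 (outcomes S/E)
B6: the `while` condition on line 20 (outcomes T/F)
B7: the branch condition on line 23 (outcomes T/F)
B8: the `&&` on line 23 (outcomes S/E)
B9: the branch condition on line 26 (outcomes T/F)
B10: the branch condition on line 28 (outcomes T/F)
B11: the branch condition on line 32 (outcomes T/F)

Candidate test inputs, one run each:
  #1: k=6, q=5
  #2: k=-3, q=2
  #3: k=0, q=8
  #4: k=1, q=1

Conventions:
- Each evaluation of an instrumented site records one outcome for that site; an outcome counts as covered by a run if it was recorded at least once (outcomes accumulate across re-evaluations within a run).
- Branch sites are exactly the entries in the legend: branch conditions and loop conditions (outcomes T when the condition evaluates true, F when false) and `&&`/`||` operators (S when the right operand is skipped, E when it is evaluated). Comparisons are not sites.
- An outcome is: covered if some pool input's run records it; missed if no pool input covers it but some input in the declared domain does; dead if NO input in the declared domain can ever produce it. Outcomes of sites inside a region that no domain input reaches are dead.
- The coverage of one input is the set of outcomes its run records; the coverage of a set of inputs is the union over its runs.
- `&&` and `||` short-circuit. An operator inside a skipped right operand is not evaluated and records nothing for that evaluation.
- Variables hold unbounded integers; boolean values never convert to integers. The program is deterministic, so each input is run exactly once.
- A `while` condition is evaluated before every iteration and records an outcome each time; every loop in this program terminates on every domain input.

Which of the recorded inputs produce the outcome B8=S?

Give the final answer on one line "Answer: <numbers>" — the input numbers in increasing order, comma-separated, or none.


input #1 (k=6, q=5): does not record B8=S
input #2 (k=-3, q=2): does not record B8=S
input #3 (k=0, q=8): does not record B8=S
input #4 (k=1, q=1): records B8=S
Answer: 4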